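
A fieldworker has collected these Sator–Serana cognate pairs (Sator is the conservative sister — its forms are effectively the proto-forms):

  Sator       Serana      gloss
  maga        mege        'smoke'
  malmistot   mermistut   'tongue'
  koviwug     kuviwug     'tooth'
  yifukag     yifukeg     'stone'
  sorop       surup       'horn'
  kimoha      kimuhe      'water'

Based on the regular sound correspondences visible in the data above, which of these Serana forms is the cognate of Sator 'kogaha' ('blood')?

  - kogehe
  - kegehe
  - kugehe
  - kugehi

kugehe

malmistot ~ mermistut, kimoha ~ kimuhe — Sator o corresponds to Serana u after a consonant, before a consonant other than r, m, n, p, b, f, v.
maga ~ mege, malmistot ~ mermistut — Sator a corresponds to Serana e after a consonant, before a consonant other than r, m, n, p, b, f, v.
maga ~ mege, kimoha ~ kimuhe — Sator a corresponds to Serana e word-finally.
Applying these to Sator 'kogaha':
  kogaha → kugaha   (o→u after a consonant, before a consonant other than r, m, n, p, b, f, v)
  kugaha → kugeha   (a→e after a consonant, before a consonant other than r, m, n, p, b, f, v)
  kugeha → kugehe   (a→e word-finally)
So the Serana cognate is 'kugehe'.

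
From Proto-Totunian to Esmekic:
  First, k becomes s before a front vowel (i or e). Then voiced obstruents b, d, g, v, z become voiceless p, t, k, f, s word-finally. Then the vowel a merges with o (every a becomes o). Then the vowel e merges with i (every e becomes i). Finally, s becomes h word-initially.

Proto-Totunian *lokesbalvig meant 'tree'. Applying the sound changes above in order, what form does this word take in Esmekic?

Esmekic: start from *lokesbalvig.
  rule 1 (palatalisation): lokesbalvig → losesbalvig
  rule 2 (final devoicing): losesbalvig → losesbalvik
  rule 3 (vowel merger): losesbalvik → losesbolvik
  rule 4 (vowel merger): losesbolvik → losisbolvik
  rule 5: no change — losisbolvik
  ⇒ Esmekic losisbolvik

losisbolvik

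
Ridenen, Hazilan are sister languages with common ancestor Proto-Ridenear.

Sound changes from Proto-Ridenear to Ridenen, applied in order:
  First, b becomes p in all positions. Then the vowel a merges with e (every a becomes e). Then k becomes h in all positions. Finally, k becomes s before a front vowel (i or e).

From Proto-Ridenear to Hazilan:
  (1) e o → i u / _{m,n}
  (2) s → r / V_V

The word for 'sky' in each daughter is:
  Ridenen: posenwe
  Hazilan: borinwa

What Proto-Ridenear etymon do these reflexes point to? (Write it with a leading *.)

*bosenwa

Position 1: Ridenen has p, Hazilan has b. Hazilan preserves b here (none of its changes turn any other segment into b), so the proto-segment is *b.
Position 4: Ridenen has e, Hazilan has i. Taking the neighbouring segments as reconstructed: Ridenen e could go back to *a or *e; Hazilan i could go back to *e or *i — the one source consistent with every daughter is *e.
Position 7: Ridenen has e, Hazilan has a. Hazilan preserves a here (none of its changes turn any other segment into a), so the proto-segment is *a.
This points to *bosenwa. Verify forward in each daughter:
Ridenen: *bosenwa > posenwa > posenwe  (by unconditioned shift, vowel merger)
Hazilan: start from *bosenwa.
  rule 1 (pre-nasal raising): bosenwa → bosinwa
  rule 2 (rhotacism): bosinwa → borinwa
  ⇒ Hazilan borinwa
No other proto-form is consistent with every reflex, so the reconstruction is *bosenwa.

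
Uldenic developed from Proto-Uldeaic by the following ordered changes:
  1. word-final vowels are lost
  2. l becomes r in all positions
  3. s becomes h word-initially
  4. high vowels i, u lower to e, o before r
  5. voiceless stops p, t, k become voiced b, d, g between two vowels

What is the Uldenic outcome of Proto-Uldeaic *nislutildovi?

nisruderdov

Uldenic: *nislutildovi
  nislutildovi → nislutildov   [apocope]
  nislutildov → nisrutirdov   [unconditioned shift]
  nisrutirdov (rule 3 does not apply)
  nisrutirdov → nisruterdov   [pre-rhotic lowering]
  nisruterdov → nisruderdov   [intervocalic voicing]
  giving Uldenic nisruderdov.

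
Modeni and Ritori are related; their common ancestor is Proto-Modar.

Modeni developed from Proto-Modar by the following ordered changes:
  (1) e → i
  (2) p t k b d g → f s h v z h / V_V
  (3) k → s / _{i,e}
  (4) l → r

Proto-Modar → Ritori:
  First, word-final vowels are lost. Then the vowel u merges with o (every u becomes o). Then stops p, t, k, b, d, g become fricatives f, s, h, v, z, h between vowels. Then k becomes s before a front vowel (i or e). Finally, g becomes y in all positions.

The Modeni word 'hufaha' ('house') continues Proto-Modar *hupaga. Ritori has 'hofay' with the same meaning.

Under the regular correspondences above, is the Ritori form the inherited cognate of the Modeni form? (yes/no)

Derive the expected Ritori reflex of *hupaga:
Ritori: start from *hupaga.
  rule 1 (apocope): hupaga → hupag
  rule 2 (vowel merger): hupag → hopag
  rule 3 (intervocalic lenition): hopag → hofag
  rule 4: no change — hofag
  rule 5 (unconditioned shift): hofag → hofay
  ⇒ Ritori hofay
Ritori 'hofay' matches the regular reflex exactly, so the pair is cognate.

yes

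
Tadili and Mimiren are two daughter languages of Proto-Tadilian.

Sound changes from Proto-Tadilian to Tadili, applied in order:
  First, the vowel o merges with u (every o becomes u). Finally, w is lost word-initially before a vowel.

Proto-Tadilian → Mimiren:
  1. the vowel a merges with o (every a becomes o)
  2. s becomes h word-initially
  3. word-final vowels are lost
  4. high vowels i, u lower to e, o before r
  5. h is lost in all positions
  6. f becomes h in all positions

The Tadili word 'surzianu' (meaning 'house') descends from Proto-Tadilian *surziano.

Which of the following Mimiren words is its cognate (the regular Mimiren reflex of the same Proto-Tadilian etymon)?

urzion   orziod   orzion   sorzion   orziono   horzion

orzion

Mimiren: *surziano > surziono > hurziono > hurzion > horzion > orzion  (by vowel merger, debuccalisation, apocope, pre-rhotic lowering, h-loss)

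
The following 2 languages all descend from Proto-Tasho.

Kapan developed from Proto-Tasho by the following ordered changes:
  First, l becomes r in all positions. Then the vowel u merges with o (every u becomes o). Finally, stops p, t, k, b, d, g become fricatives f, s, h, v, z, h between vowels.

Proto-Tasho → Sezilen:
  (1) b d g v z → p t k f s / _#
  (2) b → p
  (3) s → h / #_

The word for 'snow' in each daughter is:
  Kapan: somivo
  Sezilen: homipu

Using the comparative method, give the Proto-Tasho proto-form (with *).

*somibu

Position 1: Kapan has s, Sezilen has h. Taking the neighbouring segments as reconstructed: Kapan s can only go back to *s; Sezilen h could go back to *s or *h — the one source consistent with every daughter is *s.
Position 5: Kapan has v, Sezilen has p. Taking the neighbouring segments as reconstructed: Kapan v could go back to *b or *v; Sezilen p could go back to *p or *b — the one source consistent with every daughter is *b.
Continuing position by position gives *somibu; check it forward:
Kapan: *somibu > somibo > somivo  (by vowel merger, intervocalic lenition)
Sezilen: *somibu > somipu > homipu  (by unconditioned shift, debuccalisation)
Only *somibu yields all of Kapan somivo, Sezilen homipu.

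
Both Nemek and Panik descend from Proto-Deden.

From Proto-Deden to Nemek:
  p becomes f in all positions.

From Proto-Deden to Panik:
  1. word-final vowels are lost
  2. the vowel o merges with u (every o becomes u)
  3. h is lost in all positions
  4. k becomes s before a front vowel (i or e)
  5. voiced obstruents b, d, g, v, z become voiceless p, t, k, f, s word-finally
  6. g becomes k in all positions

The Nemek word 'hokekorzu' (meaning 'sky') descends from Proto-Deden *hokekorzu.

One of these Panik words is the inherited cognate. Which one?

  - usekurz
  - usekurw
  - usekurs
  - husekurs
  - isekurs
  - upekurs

Panik: *hokekorzu
  hokekorzu → hokekorz   [apocope]
  hokekorz → hukekurz   [vowel merger]
  hukekurz → ukekurz   [h-loss]
  ukekurz → usekurz   [palatalisation]
  usekurz → usekurs   [final devoicing]
  usekurs (rule 6 does not apply)
  giving Panik usekurs.
Only 'usekurs' matches the regular Panik development of *hokekorzu.

usekurs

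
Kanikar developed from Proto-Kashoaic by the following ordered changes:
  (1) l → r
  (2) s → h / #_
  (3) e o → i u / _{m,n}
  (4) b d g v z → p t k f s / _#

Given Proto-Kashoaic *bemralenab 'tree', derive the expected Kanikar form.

bimrarinap

Kanikar: *bemralenab > bemrarenab > bimrarinab > bimrarinap  (by unconditioned shift, pre-nasal raising, final devoicing)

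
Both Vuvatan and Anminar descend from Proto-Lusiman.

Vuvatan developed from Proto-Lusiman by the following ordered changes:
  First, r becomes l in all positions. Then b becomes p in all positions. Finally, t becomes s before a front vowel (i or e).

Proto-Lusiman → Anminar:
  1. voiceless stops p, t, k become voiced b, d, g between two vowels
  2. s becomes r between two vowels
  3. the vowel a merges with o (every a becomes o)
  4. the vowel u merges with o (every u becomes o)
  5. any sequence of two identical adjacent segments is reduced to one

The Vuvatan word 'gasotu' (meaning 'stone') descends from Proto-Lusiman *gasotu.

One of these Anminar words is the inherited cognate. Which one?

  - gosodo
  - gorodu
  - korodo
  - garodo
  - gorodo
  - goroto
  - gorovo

Anminar: *gasotu
  gasotu → gasodu   [intervocalic voicing]
  gasodu → garodu   [rhotacism]
  garodu → gorodu   [vowel merger]
  gorodu → gorodo   [vowel merger]
  gorodo (rule 5 does not apply)
  giving Anminar gorodo.
Among the options, 'gorodo' alone shows every Anminar change applied in order.

gorodo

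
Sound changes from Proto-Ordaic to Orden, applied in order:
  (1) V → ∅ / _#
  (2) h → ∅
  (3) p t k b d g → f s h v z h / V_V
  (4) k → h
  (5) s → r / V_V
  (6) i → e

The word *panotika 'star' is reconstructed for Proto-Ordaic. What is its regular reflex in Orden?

Orden: start from *panotika.
  rule 1 (apocope): panotika → panotik
  rule 2: no change — panotik
  rule 3 (intervocalic lenition): panotik → panosik
  rule 4 (unconditioned shift): panosik → panosih
  rule 5 (rhotacism): panosih → panorih
  rule 6 (vowel merger): panorih → panoreh
  ⇒ Orden panoreh

panoreh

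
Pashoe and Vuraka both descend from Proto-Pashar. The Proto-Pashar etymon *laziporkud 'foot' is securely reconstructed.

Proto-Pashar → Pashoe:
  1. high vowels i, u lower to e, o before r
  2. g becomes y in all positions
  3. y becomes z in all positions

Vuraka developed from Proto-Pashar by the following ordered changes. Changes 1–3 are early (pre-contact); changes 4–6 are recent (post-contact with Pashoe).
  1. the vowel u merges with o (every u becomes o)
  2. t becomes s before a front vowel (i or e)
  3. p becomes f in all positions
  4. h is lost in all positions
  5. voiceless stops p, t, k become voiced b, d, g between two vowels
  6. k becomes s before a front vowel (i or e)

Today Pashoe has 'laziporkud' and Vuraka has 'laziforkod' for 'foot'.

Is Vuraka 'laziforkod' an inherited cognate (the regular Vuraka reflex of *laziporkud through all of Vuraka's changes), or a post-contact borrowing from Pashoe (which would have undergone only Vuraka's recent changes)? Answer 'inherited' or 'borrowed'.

inherited

If inherited, *laziporkud would pass through all of Vuraka's changes:
Vuraka: *laziporkud > laziporkod > laziforkod  (by vowel merger, unconditioned shift)
If borrowed from Pashoe 'laziporkud' after the early changes, it would undergo only the recent ones:
  rule 4 (h-loss): no change (laziporkud)
  rule 5 (intervocalic voicing): laziporkud → laziborkud
  rule 6 (palatalisation): no change (laziborkud)
  ⇒ as a loan: laziborkud
Vuraka 'laziforkod' matches the inherited outcome exactly, so it is an inherited cognate, not a loan.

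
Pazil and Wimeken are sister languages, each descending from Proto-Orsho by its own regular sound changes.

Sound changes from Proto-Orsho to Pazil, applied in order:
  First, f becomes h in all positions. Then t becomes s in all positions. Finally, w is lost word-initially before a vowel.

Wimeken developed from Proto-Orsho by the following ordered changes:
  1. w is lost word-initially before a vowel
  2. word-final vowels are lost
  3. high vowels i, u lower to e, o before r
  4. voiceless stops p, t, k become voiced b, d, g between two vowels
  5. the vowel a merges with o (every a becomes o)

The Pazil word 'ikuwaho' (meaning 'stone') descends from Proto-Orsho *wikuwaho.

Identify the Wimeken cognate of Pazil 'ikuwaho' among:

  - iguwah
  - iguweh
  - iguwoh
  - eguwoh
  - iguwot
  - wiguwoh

Wimeken: *wikuwaho > ikuwaho > ikuwah > iguwah > iguwoh  (by glide loss, apocope, intervocalic voicing, vowel merger)

iguwoh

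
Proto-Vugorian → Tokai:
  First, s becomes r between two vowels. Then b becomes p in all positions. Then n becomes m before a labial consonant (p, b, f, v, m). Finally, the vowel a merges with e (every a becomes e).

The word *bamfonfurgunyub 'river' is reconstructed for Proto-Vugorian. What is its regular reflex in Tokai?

Tokai: *bamfonfurgunyub > pamfonfurgunyup > pamfomfurgunyup > pemfomfurgunyup  (by unconditioned shift, nasal place assimilation, vowel merger)

pemfomfurgunyup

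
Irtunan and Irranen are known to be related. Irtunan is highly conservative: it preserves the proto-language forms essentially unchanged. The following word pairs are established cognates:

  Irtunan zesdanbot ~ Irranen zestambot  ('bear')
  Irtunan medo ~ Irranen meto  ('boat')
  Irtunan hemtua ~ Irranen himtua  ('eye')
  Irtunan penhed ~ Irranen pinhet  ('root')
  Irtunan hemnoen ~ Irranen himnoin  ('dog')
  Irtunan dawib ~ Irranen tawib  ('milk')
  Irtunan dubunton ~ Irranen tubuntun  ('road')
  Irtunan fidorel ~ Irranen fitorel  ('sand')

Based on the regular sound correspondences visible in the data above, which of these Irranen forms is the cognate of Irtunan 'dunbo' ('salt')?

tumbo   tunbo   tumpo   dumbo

tumbo

dubunton ~ tubuntun — Irtunan d corresponds to Irranen t word-initially before a back vowel.
zesdanbot ~ zestambot — Irtunan n corresponds to Irranen m after a vowel, before a labial obstruent.
Applying these to Irtunan 'dunbo':
  dunbo → tunbo   (d→t word-initially before a back vowel)
  tunbo → tumbo   (n→m after a vowel, before a labial obstruent)
So the Irranen cognate is 'tumbo'.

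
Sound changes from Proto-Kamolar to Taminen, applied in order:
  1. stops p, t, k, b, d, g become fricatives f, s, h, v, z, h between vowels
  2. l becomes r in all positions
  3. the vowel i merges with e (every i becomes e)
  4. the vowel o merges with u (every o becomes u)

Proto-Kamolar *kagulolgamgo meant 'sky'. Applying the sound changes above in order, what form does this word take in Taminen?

Taminen: *kagulolgamgo
  kagulolgamgo → kahulolgamgo   [intervocalic lenition]
  kahulolgamgo → kahurorgamgo   [unconditioned shift]
  kahurorgamgo (rule 3 does not apply)
  kahurorgamgo → kahururgamgu   [vowel merger]
  giving Taminen kahururgamgu.

kahururgamgu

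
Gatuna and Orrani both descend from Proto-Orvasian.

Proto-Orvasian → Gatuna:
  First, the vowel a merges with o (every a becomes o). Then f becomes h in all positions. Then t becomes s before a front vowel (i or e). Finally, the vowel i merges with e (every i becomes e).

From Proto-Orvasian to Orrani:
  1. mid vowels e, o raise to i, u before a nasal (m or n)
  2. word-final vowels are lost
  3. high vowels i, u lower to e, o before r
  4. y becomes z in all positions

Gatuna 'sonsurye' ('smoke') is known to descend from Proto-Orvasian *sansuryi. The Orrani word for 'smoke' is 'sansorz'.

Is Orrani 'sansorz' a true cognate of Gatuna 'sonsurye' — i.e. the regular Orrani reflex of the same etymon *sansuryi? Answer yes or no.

Derive the expected Orrani reflex of *sansuryi:
Orrani: *sansuryi > sansury > sansory > sansorz  (by apocope, pre-rhotic lowering, unconditioned shift)
Orrani 'sansorz' matches the regular reflex exactly, so the pair is cognate.

yes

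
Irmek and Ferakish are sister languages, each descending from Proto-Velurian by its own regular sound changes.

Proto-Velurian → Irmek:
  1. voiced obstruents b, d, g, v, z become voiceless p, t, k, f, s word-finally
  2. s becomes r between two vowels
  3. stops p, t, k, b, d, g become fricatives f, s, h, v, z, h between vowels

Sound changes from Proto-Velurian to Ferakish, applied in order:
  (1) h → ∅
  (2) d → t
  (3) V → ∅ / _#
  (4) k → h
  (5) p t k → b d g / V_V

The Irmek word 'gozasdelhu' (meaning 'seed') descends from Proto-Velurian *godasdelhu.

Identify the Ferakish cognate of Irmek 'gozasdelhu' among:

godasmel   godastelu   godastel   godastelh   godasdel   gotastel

Ferakish: *godasdelhu > godasdelu > gotastelu > gotastel > godastel  (by h-loss, unconditioned shift, apocope, intervocalic voicing)

godastel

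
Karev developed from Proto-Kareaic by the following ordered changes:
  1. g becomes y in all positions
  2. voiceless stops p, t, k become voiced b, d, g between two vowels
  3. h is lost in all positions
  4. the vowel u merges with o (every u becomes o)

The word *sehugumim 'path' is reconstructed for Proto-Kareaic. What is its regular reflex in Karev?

Karev: *sehugumim
  sehugumim → sehuyumim   [unconditioned shift]
  sehuyumim (rule 2 does not apply)
  sehuyumim → seuyumim   [h-loss]
  seuyumim → seoyomim   [vowel merger]
  giving Karev seoyomim.

seoyomim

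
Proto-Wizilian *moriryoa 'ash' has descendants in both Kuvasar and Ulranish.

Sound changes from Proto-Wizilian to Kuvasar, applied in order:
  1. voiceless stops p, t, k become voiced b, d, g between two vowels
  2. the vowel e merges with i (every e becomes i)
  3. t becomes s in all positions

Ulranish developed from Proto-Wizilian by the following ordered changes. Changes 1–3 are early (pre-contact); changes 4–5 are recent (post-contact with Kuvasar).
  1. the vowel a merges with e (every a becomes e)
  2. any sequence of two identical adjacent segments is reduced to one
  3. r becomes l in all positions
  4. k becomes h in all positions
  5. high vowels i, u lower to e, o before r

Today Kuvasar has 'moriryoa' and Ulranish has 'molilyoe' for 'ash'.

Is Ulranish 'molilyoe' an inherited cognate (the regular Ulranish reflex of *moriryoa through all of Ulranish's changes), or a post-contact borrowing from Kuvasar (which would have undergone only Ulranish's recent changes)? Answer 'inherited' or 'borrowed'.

inherited

If inherited, *moriryoa would pass through all of Ulranish's changes:
Ulranish: *moriryoa > moriryoe > molilyoe  (by vowel merger, unconditioned shift)
If borrowed from Kuvasar 'moriryoa' after the early changes, it would undergo only the recent ones:
  rule 4 (unconditioned shift): no change (moriryoa)
  rule 5 (pre-rhotic lowering): moriryoa → moreryoa
  ⇒ as a loan: moreryoa
Ulranish 'molilyoe' matches the inherited outcome exactly, so it is an inherited cognate, not a loan.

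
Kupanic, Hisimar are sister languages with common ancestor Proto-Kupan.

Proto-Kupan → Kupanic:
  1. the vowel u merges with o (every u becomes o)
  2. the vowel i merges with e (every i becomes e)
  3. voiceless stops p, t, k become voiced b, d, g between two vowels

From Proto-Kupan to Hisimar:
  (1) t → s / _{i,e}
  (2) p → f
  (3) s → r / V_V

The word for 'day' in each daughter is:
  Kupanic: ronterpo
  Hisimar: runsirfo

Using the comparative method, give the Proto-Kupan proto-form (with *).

Position 2: Kupanic has o, Hisimar has u. Hisimar preserves u here (none of its changes turn any other segment into u), so the proto-segment is *u.
Position 7: Kupanic has p, Hisimar has f. Kupanic preserves p here (none of its changes turn any other segment into p), so the proto-segment is *p.
This points to *runtirpo. Verify forward in each daughter:
Kupanic: *runtirpo > rontirpo > ronterpo  (by vowel merger, vowel merger)
Hisimar: start from *runtirpo.
  rule 1 (palatalisation): runtirpo → runsirpo
  rule 2 (unconditioned shift): runsirpo → runsirfo
  rule 3: no change — runsirfo
  ⇒ Hisimar runsirfo
Only *runtirpo yields all of Kupanic ronterpo, Hisimar runsirfo.

*runtirpo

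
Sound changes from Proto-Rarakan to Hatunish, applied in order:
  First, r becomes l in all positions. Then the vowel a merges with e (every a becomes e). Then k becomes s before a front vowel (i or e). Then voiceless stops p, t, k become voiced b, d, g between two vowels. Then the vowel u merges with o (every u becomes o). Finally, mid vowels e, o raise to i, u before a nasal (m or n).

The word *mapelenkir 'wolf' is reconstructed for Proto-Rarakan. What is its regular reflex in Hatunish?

mebelinsil

Hatunish: *mapelenkir
  mapelenkir → mapelenkil   [unconditioned shift]
  mapelenkil → mepelenkil   [vowel merger]
  mepelenkil → mepelensil   [palatalisation]
  mepelensil → mebelensil   [intervocalic voicing]
  mebelensil (rule 5 does not apply)
  mebelensil → mebelinsil   [pre-nasal raising]
  giving Hatunish mebelinsil.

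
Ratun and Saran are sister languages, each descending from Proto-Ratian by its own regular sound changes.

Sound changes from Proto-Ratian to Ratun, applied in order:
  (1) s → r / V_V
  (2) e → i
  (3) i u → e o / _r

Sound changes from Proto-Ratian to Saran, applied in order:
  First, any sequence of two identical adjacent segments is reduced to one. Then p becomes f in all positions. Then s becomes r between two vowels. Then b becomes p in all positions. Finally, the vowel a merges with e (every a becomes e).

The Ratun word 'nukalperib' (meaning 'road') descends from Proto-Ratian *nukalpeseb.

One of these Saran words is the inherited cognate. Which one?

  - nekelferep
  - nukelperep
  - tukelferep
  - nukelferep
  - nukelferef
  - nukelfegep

nukelferep

Saran: *nukalpeseb
  nukalpeseb (rule 1 does not apply)
  nukalpeseb → nukalfeseb   [unconditioned shift]
  nukalfeseb → nukalfereb   [rhotacism]
  nukalfereb → nukalferep   [unconditioned shift]
  nukalferep → nukelferep   [vowel merger]
  giving Saran nukelferep.
Only 'nukelferep' matches the regular Saran development of *nukalpeseb.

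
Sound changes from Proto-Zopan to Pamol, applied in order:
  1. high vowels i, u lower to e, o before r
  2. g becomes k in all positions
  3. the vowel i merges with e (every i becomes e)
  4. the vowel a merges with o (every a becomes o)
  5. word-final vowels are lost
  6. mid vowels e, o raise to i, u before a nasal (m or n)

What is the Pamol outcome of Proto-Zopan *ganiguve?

kunekuv

Pamol: start from *ganiguve.
  rule 1: no change — ganiguve
  rule 2 (unconditioned shift): ganiguve → kanikuve
  rule 3 (vowel merger): kanikuve → kanekuve
  rule 4 (vowel merger): kanekuve → konekuve
  rule 5 (apocope): konekuve → konekuv
  rule 6 (pre-nasal raising): konekuv → kunekuv
  ⇒ Pamol kunekuv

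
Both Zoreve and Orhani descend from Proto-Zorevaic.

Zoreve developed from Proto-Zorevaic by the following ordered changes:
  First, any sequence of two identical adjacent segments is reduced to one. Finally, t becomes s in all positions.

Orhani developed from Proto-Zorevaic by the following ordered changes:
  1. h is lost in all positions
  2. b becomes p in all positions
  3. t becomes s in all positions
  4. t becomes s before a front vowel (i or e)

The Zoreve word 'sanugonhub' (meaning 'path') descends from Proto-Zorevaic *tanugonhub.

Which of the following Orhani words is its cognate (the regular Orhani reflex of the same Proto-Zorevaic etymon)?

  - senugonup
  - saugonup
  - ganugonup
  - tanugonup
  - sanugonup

sanugonup

Orhani: start from *tanugonhub.
  rule 1 (h-loss): tanugonhub → tanugonub
  rule 2 (unconditioned shift): tanugonub → tanugonup
  rule 3 (unconditioned shift): tanugonup → sanugonup
  rule 4: no change — sanugonup
  ⇒ Orhani sanugonup
The other candidates each miss or misapply at least one Orhani change.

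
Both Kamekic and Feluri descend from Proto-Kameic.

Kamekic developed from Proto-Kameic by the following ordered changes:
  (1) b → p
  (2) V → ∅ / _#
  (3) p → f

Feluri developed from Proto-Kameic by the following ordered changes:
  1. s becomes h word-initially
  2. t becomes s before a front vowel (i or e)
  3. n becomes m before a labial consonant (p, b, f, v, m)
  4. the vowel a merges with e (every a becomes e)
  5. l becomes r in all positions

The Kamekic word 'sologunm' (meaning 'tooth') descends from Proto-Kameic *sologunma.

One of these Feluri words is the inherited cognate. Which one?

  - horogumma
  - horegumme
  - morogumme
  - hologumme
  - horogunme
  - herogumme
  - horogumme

Feluri: start from *sologunma.
  rule 1 (debuccalisation): sologunma → hologunma
  rule 2: no change — hologunma
  rule 3 (nasal place assimilation): hologunma → hologumma
  rule 4 (vowel merger): hologumma → hologumme
  rule 5 (unconditioned shift): hologumme → horogumme
  ⇒ Feluri horogumme
The other candidates each miss or misapply at least one Feluri change.

horogumme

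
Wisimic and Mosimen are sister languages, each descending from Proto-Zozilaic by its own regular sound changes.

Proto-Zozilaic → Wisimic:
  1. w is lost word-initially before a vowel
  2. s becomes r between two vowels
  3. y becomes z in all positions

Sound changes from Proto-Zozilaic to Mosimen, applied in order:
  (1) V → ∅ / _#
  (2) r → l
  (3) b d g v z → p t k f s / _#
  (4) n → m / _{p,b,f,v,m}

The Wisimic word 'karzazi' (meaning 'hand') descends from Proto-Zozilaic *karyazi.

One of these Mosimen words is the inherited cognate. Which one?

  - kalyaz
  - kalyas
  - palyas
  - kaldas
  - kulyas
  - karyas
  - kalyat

Mosimen: *karyazi > karyaz > kalyaz > kalyas  (by apocope, unconditioned shift, final devoicing)
The other candidates each miss or misapply at least one Mosimen change.

kalyas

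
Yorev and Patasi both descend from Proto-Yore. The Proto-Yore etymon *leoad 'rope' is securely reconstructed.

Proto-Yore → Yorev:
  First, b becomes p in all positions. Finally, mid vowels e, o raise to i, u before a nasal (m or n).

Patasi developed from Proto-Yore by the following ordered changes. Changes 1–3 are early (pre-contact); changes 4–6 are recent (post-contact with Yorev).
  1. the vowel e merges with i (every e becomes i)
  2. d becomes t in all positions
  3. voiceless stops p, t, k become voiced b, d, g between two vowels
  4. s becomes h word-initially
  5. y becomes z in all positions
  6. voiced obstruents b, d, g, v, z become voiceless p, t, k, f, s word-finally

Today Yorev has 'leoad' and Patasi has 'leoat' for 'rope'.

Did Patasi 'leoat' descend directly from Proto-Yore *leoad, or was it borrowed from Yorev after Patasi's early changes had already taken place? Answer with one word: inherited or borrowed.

If inherited, *leoad would pass through all of Patasi's changes:
Patasi: *leoad > lioad > lioat  (by vowel merger, unconditioned shift)
If borrowed from Yorev 'leoad' after the early changes, it would undergo only the recent ones:
  rule 4 (debuccalisation): no change (leoad)
  rule 5 (unconditioned shift): no change (leoad)
  rule 6 (final devoicing): leoad → leoat
  ⇒ as a loan: leoat
Patasi 'leoat' matches the loan outcome 'leoat', not the inherited 'lioat' — it skipped the early Patasi changes, so it was borrowed from Yorev.

borrowed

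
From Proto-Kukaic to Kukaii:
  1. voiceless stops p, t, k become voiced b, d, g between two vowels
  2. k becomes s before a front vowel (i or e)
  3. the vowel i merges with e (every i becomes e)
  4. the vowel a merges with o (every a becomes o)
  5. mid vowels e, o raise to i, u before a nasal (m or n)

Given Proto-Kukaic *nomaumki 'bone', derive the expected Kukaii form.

numoumse

Kukaii: start from *nomaumki.
  rule 1: no change — nomaumki
  rule 2 (palatalisation): nomaumki → nomaumsi
  rule 3 (vowel merger): nomaumsi → nomaumse
  rule 4 (vowel merger): nomaumse → nomoumse
  rule 5 (pre-nasal raising): nomoumse → numoumse
  ⇒ Kukaii numoumse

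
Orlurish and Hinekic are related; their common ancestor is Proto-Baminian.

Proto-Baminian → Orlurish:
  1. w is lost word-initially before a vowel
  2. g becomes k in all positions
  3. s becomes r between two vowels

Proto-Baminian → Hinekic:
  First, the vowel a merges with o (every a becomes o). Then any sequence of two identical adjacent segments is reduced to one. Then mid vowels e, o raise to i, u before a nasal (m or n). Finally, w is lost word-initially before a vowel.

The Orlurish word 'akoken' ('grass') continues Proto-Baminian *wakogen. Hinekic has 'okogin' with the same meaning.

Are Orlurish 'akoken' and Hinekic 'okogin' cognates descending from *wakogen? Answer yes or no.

Derive the expected Hinekic reflex of *wakogen:
Hinekic: *wakogen
  wakogen → wokogen   [vowel merger]
  wokogen (rule 2 does not apply)
  wokogen → wokogin   [pre-nasal raising]
  wokogin → okogin   [glide loss]
  giving Hinekic okogin.
Hinekic 'okogin' matches the regular reflex exactly, so the pair is cognate.

yes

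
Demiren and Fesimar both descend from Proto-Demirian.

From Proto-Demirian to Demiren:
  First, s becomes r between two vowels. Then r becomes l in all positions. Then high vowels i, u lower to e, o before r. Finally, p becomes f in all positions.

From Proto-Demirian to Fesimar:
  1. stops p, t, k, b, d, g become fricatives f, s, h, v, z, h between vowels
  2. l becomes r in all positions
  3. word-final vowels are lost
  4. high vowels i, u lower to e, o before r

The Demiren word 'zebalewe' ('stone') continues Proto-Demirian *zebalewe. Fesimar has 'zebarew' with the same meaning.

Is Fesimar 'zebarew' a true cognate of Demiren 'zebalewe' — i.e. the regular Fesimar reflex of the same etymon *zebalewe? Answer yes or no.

no

Derive the expected Fesimar reflex of *zebalewe:
Fesimar: *zebalewe
  zebalewe → zevalewe   [intervocalic lenition]
  zevalewe → zevarewe   [unconditioned shift]
  zevarewe → zevarew   [apocope]
  zevarew (rule 4 does not apply)
  giving Fesimar zevarew.
The regular Fesimar reflex would be 'zevarew', but the attested form is 'zebarew'. The correspondence is irregular, so they are not cognates (the Fesimar form has a different source).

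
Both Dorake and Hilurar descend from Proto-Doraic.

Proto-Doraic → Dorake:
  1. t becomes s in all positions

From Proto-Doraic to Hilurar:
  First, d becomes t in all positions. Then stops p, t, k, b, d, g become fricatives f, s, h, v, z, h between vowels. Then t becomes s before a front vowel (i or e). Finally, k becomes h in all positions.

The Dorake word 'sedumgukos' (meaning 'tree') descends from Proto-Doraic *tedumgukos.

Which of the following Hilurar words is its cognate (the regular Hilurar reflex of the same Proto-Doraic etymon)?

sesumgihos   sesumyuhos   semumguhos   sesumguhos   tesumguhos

Hilurar: start from *tedumgukos.
  rule 1 (unconditioned shift): tedumgukos → tetumgukos
  rule 2 (intervocalic lenition): tetumgukos → tesumguhos
  rule 3 (palatalisation): tesumguhos → sesumguhos
  rule 4: no change — sesumguhos
  ⇒ Hilurar sesumguhos
Only 'sesumguhos' matches the regular Hilurar development of *tedumgukos.

sesumguhos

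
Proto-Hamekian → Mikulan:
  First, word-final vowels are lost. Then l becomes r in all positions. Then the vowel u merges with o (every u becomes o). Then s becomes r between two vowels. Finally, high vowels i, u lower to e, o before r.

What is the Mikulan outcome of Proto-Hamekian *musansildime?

moranserdim

Mikulan: start from *musansildime.
  rule 1 (apocope): musansildime → musansildim
  rule 2 (unconditioned shift): musansildim → musansirdim
  rule 3 (vowel merger): musansirdim → mosansirdim
  rule 4 (rhotacism): mosansirdim → moransirdim
  rule 5 (pre-rhotic lowering): moransirdim → moranserdim
  ⇒ Mikulan moranserdim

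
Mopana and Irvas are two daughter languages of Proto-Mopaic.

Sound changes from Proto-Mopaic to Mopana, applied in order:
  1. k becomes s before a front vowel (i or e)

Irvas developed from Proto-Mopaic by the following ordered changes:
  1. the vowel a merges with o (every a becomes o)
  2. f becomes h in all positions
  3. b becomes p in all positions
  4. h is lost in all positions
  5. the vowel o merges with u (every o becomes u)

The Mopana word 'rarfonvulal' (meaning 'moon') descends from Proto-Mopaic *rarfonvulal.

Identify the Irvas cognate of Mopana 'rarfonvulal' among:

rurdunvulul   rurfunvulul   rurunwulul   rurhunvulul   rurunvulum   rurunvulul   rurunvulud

rurunvulul

Irvas: *rarfonvulal
  rarfonvulal → rorfonvulol   [vowel merger]
  rorfonvulol → rorhonvulol   [unconditioned shift]
  rorhonvulol (rule 3 does not apply)
  rorhonvulol → roronvulol   [h-loss]
  roronvulol → rurunvulul   [vowel merger]
  giving Irvas rurunvulul.
Only 'rurunvulul' matches the regular Irvas development of *rarfonvulal.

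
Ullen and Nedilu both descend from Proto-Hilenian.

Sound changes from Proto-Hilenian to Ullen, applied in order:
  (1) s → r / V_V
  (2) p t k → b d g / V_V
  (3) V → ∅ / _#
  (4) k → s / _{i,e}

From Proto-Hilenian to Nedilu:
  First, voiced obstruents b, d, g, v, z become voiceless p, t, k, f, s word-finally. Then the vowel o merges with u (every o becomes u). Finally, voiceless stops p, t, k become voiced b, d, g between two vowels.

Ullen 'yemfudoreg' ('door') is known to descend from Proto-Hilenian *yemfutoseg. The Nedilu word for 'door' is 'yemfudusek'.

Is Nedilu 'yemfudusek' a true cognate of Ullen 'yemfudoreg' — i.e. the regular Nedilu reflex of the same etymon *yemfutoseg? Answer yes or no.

Derive the expected Nedilu reflex of *yemfutoseg:
Nedilu: *yemfutoseg
  yemfutoseg → yemfutosek   [final devoicing]
  yemfutosek → yemfutusek   [vowel merger]
  yemfutusek → yemfudusek   [intervocalic voicing]
  giving Nedilu yemfudusek.
Nedilu 'yemfudusek' matches the regular reflex exactly, so the pair is cognate.

yes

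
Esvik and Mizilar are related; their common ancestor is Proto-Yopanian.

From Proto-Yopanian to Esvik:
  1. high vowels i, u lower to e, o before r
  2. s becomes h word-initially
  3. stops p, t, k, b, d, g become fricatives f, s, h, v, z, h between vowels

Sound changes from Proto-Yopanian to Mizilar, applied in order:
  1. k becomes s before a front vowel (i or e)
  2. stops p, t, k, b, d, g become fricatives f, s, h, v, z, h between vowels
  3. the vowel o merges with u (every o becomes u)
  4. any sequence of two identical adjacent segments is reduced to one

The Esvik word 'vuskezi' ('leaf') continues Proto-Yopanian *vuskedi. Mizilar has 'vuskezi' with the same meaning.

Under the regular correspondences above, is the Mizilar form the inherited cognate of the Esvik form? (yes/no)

Derive the expected Mizilar reflex of *vuskedi:
Mizilar: *vuskedi
  vuskedi → vussedi   [palatalisation]
  vussedi → vussezi   [intervocalic lenition]
  vussezi (rule 3 does not apply)
  vussezi → vusezi   [degemination]
  giving Mizilar vusezi.
The regular Mizilar reflex would be 'vusezi', but the attested form is 'vuskezi'. The correspondence is irregular, so they are not cognates (the Mizilar form has a different source).

no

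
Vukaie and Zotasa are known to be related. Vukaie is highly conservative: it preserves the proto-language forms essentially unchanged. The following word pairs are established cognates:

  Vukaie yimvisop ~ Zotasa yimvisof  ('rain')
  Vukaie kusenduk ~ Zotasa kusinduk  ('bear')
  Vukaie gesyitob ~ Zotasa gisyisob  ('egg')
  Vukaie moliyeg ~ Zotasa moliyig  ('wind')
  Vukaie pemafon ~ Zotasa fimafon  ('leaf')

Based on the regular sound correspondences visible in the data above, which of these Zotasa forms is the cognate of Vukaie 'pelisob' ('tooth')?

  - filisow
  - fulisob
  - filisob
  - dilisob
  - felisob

filisob

pemafon ~ fimafon — Vukaie p corresponds to Zotasa f word-initially before a front vowel.
gesyitob ~ gisyisob, moliyeg ~ moliyig — Vukaie e corresponds to Zotasa i after a consonant, before a consonant other than r, m, n, p, b, f, v.
Applying these to Vukaie 'pelisob':
  pelisob → felisob   (p→f word-initially before a front vowel)
  felisob → filisob   (e→i after a consonant, before a consonant other than r, m, n, p, b, f, v)
So the Zotasa cognate is 'filisob'.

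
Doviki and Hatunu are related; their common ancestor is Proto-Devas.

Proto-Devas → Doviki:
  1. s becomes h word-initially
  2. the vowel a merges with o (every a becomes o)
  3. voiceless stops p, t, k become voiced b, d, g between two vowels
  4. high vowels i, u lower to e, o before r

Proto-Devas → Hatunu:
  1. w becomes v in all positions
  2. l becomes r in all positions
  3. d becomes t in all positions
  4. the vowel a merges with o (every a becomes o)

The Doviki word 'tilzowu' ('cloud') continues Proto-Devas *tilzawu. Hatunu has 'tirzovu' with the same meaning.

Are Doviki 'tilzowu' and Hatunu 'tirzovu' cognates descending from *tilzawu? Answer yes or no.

Derive the expected Hatunu reflex of *tilzawu:
Hatunu: start from *tilzawu.
  rule 1 (unconditioned shift): tilzawu → tilzavu
  rule 2 (unconditioned shift): tilzavu → tirzavu
  rule 3: no change — tirzavu
  rule 4 (vowel merger): tirzavu → tirzovu
  ⇒ Hatunu tirzovu
Hatunu 'tirzovu' matches the regular reflex exactly, so the pair is cognate.

yes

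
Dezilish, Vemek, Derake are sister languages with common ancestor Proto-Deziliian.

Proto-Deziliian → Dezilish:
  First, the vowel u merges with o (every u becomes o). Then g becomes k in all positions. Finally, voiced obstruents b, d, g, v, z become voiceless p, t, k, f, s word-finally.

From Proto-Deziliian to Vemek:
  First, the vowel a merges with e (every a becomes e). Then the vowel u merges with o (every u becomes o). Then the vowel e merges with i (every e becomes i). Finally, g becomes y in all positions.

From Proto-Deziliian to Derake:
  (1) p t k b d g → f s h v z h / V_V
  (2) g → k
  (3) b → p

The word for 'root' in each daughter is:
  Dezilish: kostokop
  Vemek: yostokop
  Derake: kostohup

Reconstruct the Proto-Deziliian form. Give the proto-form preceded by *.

Position 6: Dezilish has k, Vemek has k, Derake has h. Vemek preserves k here (none of its changes turn any other segment into k), so the proto-segment is *k.
Position 7: Dezilish has o, Vemek has o, Derake has u. Derake preserves u here (none of its changes turn any other segment into u), so the proto-segment is *u.
Position 1: Dezilish has k, Vemek has y, Derake has k. Taking the neighbouring segments as reconstructed: Dezilish k could go back to *k or *g; Vemek y could go back to *g or *y; Derake k could go back to *k or *g — the one source consistent with every daughter is *g.
This points to *gostokup. Verify forward in each daughter:
Dezilish: *gostokup > gostokop > kostokop  (by vowel merger, unconditioned shift)
Vemek: *gostokup > gostokop > yostokop  (by vowel merger, unconditioned shift)
Derake: *gostokup > gostohup > kostohup  (by intervocalic lenition, unconditioned shift)
No other proto-form is consistent with every reflex, so the reconstruction is *gostokup.

*gostokup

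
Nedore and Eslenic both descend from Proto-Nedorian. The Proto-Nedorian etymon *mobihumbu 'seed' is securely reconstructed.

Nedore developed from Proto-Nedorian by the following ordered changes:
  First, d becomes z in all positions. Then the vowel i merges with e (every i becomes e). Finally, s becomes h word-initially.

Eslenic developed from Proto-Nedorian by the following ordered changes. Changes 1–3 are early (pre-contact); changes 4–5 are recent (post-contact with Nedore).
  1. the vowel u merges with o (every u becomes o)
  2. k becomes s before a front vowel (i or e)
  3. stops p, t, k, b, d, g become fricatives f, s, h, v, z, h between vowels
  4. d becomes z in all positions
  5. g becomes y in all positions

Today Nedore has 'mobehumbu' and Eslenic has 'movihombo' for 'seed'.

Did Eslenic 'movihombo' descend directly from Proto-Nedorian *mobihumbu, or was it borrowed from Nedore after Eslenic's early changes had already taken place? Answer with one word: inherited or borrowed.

inherited

If inherited, *mobihumbu would pass through all of Eslenic's changes:
Eslenic: *mobihumbu
  mobihumbu → mobihombo   [vowel merger]
  mobihombo (rule 2 does not apply)
  mobihombo → movihombo   [intervocalic lenition]
  movihombo (rule 4 does not apply)
  movihombo (rule 5 does not apply)
  giving Eslenic movihombo.
If borrowed from Nedore 'mobehumbu' after the early changes, it would undergo only the recent ones:
  rule 4 (unconditioned shift): no change (mobehumbu)
  rule 5 (unconditioned shift): no change (mobehumbu)
  ⇒ as a loan: mobehumbu
Eslenic 'movihombo' matches the inherited outcome exactly, so it is an inherited cognate, not a loan.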